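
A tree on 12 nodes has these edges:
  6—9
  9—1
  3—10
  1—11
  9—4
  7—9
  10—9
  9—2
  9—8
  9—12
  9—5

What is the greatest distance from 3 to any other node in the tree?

4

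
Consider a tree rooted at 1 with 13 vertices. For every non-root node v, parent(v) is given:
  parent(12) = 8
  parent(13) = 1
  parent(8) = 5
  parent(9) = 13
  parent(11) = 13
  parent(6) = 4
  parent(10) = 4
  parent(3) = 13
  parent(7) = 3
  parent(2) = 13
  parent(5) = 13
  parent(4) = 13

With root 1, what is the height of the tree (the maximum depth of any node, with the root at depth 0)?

4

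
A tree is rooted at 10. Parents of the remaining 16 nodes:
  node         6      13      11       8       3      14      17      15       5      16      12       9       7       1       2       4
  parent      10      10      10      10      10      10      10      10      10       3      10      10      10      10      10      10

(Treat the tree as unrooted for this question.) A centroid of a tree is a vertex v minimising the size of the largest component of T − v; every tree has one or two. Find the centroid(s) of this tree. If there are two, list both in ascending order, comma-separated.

10

If 10 is removed the pieces have sizes 2, 1, 1, 1, 1, 1, 1, 1, 1, 1, 1, 1, 1, 1, 1, all ≤ ⌊17/2⌋ = 8.
Every other node leaves some component of size > 8, so the centroid is unique.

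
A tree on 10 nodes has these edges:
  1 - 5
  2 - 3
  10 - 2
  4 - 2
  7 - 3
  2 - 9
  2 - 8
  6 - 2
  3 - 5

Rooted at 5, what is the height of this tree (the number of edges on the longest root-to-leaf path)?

3

4 sits deepest: 5-3-2-4 — 3 edges from the root.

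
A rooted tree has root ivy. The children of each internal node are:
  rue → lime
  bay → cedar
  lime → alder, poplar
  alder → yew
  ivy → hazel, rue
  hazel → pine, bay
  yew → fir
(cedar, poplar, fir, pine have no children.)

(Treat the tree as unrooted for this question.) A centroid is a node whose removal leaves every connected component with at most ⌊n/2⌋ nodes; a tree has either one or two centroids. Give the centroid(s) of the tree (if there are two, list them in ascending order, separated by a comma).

Removing rue splits the tree into components of sizes 5, 5; the largest is 5 ≤ ⌊11/2⌋ = 5.
No neighbour of rue does as well, so rue is the unique centroid.

rue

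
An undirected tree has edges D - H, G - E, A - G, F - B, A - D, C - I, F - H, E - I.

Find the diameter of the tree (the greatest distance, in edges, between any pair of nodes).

Starting from C, a farthest node is B at distance 8.
One longest path: C – I – E – G – A – D – H – F – B.
So the diameter is 8.

8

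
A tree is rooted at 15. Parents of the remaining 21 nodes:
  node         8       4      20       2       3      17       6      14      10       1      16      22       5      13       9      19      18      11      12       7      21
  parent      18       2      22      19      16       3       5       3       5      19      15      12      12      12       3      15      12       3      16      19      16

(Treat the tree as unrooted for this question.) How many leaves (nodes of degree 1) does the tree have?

Exactly 13 nodes have a single neighbour: 1, 4, 6, 7, 8, 9, 10, 11, 13, 14, 17, 20, 21.

13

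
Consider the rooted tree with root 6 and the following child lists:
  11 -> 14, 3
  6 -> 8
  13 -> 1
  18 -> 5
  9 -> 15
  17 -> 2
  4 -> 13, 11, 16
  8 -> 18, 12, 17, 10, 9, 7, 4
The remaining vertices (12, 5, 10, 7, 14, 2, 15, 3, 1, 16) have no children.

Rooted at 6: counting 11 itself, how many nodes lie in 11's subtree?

Descendants of 11 (including itself): 11, 3, 14. That's 3.

3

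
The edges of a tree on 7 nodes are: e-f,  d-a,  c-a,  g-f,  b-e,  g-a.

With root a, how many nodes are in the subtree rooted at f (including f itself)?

f's subtree: {f, e, b}, size 3.

3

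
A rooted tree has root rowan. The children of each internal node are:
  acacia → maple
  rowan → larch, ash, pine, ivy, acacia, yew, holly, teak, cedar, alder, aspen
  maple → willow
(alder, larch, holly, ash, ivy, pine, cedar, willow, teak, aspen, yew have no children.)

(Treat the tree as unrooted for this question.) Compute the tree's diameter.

A longest path is willow - maple - acacia - rowan - holly, with 4 edges.

4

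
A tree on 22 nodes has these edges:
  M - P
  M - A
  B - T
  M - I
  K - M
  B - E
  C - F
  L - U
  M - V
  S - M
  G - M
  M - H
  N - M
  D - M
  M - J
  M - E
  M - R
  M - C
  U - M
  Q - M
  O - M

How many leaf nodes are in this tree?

Degree-1 nodes: A, D, F, G, H, I, J, K, L, N, O, P, Q, R, S, T, V — 17 of them.

17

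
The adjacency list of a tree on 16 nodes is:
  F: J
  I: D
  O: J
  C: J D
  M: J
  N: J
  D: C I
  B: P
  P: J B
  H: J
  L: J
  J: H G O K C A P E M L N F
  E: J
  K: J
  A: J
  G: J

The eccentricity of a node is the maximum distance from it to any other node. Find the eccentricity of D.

A farthest node from D is B.
The path D–C–J–P–B has 4 edges.

4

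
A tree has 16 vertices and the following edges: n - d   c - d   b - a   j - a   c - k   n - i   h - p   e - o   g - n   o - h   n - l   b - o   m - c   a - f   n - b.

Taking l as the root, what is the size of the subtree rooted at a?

3

The subtree rooted at a contains: a, j, f — 3 nodes.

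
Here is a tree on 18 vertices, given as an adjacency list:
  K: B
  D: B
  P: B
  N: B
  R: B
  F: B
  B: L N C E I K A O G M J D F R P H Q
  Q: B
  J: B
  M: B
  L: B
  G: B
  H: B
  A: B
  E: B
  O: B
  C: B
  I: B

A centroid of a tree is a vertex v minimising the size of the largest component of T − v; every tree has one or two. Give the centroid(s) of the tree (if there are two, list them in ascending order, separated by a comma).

Removing B splits the tree into components of sizes 1, 1, 1, 1, 1, 1, 1, 1, 1, 1, 1, 1, 1, 1, 1, 1, 1; the largest is 1 ≤ ⌊18/2⌋ = 9.
Every other node leaves some component of size > 9, so the centroid is unique.

B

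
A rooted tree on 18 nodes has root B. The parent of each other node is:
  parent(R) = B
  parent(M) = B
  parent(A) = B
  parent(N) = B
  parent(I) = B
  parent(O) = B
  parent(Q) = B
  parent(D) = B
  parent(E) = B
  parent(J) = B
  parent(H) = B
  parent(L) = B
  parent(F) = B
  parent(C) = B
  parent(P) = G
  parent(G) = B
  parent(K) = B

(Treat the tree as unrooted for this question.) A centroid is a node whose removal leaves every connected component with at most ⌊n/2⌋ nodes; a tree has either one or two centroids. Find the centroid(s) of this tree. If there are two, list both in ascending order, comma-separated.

B

Removing B splits the tree into components of sizes 2, 1, 1, 1, 1, 1, 1, 1, 1, 1, 1, 1, 1, 1, 1, 1; the largest is 2 ≤ ⌊18/2⌋ = 9.
Every other node leaves some component of size > 9, so the centroid is unique.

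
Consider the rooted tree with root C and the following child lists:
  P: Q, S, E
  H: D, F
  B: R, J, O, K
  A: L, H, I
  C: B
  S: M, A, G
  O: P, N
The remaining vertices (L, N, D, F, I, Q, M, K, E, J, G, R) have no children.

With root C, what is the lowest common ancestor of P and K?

B

P's ancestor chain is P, O, B, C and K's is K, B, C; they first meet at B.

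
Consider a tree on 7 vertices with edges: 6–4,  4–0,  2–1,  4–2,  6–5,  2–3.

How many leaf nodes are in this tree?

4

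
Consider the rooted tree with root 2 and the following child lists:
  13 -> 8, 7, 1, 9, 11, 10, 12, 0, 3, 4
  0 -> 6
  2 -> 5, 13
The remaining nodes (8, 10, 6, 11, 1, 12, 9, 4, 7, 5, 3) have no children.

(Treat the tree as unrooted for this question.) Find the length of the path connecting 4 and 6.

3

The path is 4 – 13 – 0 – 6, which has 3 edges.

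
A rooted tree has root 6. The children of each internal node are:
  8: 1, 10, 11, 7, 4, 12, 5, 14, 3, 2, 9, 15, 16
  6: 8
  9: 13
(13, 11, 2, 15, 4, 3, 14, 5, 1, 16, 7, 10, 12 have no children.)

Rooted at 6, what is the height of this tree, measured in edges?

3

13 sits deepest: 6-8-9-13 — 3 edges from the root.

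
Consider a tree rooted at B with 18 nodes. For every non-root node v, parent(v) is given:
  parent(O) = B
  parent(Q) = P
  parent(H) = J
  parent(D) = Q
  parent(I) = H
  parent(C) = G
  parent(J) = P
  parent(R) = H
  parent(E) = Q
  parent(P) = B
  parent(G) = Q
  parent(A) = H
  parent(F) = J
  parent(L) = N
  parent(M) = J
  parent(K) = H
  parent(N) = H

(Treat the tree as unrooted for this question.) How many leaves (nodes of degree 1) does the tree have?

11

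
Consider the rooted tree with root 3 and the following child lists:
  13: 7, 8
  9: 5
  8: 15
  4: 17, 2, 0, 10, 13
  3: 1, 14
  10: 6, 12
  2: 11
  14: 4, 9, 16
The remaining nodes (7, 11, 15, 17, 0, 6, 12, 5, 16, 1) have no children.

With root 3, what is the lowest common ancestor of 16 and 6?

14

Path 16→root: 16 14 3; path 6→root: 6 10 4 14 3.
First common node: 14.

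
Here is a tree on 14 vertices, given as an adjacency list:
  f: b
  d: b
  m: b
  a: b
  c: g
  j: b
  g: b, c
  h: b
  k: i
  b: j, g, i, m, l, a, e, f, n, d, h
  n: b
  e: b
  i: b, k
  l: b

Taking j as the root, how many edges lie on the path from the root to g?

2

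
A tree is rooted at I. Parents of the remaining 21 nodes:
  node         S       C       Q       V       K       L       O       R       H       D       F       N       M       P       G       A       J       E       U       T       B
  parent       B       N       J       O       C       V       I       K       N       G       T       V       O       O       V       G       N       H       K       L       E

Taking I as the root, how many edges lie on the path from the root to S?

Path from I to S: I – O – V – N – H – E – B – S, which has 7 edges.

7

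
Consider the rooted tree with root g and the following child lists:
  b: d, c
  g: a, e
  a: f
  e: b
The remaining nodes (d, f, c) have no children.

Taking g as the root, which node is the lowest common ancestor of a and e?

g

Ancestors of a (toward the root): a, g.
Ancestors of e: e, g.
The deepest node appearing in both lists is g.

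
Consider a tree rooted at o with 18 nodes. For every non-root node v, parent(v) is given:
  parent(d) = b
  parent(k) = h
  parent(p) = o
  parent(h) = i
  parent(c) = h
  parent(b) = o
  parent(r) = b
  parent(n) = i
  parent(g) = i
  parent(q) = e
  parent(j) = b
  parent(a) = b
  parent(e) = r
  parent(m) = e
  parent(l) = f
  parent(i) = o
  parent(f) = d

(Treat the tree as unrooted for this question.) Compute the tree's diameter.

7

Starting from m, a farthest node is c at distance 7.
One longest path: m-e-r-b-o-i-h-c.
So the diameter is 7.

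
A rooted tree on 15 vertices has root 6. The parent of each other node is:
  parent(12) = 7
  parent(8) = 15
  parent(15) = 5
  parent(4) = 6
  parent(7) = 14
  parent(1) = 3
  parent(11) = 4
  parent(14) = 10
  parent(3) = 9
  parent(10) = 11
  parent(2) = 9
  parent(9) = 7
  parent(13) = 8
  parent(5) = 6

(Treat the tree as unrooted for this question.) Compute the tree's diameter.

Starting from 1, a farthest node is 13 at distance 12.
One longest path: 1-3-9-7-14-10-11-4-6-5-15-8-13.
So the diameter is 12.

12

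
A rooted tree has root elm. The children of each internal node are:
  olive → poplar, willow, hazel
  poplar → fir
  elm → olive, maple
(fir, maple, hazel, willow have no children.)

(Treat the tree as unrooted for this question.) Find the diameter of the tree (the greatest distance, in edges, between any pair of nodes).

4

A longest path is maple - elm - olive - poplar - fir, with 4 edges.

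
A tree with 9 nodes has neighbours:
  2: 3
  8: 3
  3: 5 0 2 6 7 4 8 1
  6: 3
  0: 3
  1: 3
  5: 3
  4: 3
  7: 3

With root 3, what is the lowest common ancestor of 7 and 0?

3

Ancestors of 7 (toward the root): 7, 3.
Ancestors of 0: 0, 3.
The deepest node appearing in both lists is 3.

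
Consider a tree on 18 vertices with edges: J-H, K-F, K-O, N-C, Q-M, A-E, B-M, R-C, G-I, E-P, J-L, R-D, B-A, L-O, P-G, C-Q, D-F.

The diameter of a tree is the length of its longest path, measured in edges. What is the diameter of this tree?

16

Starting from H, a farthest node is I at distance 16.
One longest path: H–J–L–O–K–F–D–R–C–Q–M–B–A–E–P–G–I.
So the diameter is 16.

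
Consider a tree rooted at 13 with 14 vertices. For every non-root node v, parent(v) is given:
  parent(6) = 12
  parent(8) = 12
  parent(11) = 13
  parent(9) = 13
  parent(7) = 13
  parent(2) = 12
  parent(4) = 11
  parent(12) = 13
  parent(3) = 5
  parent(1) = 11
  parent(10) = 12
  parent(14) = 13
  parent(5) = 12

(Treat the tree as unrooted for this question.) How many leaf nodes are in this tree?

10

Degree-1 nodes: 1, 2, 3, 4, 6, 7, 8, 9, 10, 14 — 10 of them.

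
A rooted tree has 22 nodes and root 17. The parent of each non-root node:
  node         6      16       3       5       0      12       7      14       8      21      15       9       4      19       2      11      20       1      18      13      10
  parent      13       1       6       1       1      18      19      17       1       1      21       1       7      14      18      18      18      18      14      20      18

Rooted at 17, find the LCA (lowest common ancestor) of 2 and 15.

18

Path 2→root: 2 18 14 17; path 15→root: 15 21 1 18 14 17.
First common node: 18.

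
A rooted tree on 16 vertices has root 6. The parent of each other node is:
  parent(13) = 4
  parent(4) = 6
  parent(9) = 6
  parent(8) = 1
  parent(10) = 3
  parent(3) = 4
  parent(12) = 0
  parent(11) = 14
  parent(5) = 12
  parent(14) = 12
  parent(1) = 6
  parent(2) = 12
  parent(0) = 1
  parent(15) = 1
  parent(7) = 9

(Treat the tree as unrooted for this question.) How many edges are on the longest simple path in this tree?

8

Starting from 10, a farthest node is 11 at distance 8.
One longest path: 10-3-4-6-1-0-12-14-11.
So the diameter is 8.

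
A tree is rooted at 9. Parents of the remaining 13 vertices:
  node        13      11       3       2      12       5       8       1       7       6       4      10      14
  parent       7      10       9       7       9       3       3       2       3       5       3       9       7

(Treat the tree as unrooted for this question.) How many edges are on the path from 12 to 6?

The path is 12–9–3–5–6, which has 4 edges.

4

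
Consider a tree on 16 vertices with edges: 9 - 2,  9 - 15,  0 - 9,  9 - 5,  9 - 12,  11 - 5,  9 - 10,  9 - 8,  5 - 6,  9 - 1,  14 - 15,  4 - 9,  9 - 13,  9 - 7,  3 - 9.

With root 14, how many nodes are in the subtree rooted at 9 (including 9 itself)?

14

The subtree rooted at 9 contains: 9, 1, 5, 7, 13, 0, 2, 3, 10, 12, 8, 4, 6, 11 — 14 nodes.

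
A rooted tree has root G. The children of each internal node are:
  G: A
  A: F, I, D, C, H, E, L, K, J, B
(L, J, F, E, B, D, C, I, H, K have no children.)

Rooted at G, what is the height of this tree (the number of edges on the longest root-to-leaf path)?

K sits deepest: G – A – K — 2 edges from the root.

2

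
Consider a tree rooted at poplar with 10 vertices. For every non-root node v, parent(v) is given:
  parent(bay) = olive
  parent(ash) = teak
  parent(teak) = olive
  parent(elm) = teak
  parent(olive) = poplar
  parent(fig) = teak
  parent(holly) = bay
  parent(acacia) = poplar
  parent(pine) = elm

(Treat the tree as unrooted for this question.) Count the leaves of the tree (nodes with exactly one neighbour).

5

Exactly 5 nodes have a single neighbour: acacia, ash, fig, holly, pine.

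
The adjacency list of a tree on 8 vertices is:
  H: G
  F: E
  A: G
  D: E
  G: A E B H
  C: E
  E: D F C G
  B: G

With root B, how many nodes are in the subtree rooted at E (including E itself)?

4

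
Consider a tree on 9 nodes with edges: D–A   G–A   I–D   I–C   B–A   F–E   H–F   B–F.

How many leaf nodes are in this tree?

4

Degree-1 nodes: C, E, G, H — 4 of them.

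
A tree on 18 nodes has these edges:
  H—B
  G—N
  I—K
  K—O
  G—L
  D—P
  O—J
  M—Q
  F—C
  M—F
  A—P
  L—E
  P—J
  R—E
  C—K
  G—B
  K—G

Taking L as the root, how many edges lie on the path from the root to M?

Climbing from M to the root: M → F → C → K → G → L. That's 5 steps.

5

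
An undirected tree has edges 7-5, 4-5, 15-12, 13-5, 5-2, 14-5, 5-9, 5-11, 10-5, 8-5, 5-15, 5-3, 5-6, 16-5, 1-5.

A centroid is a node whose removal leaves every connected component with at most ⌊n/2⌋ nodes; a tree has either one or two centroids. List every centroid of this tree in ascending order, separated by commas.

5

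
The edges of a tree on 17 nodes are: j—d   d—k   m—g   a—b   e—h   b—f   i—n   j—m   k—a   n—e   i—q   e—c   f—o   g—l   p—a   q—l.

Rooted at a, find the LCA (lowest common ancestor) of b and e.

Path b→root: b a; path e→root: e n i q l g m j d k a.
First common node: a.

a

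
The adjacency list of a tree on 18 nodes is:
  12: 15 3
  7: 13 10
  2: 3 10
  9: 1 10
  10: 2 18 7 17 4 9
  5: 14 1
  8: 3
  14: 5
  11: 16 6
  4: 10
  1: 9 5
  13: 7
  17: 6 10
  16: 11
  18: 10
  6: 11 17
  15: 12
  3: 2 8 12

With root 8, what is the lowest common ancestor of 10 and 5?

10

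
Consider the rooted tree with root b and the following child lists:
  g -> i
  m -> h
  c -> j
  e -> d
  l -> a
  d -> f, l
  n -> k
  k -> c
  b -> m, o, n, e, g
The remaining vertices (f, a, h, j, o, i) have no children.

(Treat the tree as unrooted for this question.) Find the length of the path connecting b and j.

4

b–n–k–c–j: 4 edges.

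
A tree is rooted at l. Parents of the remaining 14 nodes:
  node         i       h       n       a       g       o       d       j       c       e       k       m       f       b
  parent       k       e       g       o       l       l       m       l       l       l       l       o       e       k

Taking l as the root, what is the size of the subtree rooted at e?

Descendants of e (including itself): e, f, h. That's 3.

3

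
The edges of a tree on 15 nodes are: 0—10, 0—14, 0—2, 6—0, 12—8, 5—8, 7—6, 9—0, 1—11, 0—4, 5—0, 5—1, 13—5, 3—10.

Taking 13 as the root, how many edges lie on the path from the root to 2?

3

13 → 5 → 0 → 2 — 3 edges.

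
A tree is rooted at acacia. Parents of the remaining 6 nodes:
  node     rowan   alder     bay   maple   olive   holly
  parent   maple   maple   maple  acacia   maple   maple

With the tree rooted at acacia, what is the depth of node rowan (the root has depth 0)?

2

Climbing from rowan to the root: rowan–maple–acacia. That's 2 steps.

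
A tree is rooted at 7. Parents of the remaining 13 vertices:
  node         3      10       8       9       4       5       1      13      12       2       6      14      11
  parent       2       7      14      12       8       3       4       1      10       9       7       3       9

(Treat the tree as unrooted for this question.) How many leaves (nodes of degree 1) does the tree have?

Degree-1 nodes: 5, 6, 11, 13 — 4 of them.

4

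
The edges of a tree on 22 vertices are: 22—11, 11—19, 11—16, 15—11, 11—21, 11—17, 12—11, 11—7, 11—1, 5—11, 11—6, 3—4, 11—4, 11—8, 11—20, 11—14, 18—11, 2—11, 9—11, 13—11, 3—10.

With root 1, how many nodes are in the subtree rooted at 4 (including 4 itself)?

3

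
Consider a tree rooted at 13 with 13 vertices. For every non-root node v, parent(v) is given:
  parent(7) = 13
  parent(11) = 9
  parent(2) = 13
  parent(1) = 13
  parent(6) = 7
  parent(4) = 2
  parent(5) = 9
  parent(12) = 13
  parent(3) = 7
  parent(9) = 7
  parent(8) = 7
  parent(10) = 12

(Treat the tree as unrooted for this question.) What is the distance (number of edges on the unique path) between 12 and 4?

3

12 - 13 - 2 - 4: 3 edges.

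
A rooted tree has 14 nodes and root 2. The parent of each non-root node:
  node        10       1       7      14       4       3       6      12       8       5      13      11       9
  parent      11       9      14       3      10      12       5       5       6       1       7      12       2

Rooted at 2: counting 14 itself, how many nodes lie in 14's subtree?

3

14's subtree: {14, 7, 13}, size 3.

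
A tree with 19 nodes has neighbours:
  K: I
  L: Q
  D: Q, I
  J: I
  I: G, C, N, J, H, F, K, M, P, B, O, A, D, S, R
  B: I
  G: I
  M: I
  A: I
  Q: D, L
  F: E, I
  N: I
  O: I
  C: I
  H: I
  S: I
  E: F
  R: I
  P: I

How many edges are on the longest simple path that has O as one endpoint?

The node farthest from O is L, via O–I–D–Q–L — 4 edges.

4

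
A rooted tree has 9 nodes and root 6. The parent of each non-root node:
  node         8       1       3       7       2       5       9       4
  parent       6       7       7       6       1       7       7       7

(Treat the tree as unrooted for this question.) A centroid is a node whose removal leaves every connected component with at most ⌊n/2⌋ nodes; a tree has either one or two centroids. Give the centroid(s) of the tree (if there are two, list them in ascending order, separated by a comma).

If 7 is removed the pieces have sizes 2, 2, 1, 1, 1, 1, all ≤ ⌊9/2⌋ = 4.
No neighbour of 7 does as well, so 7 is the unique centroid.

7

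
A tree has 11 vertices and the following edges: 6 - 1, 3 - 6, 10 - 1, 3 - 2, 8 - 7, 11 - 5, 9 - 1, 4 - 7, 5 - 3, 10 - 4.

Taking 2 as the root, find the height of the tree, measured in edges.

7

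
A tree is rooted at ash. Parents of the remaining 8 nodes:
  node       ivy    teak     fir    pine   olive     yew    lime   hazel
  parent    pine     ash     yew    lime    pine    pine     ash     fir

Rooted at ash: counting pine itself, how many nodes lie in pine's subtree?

The subtree rooted at pine contains: pine, yew, ivy, olive, fir, hazel — 6 nodes.

6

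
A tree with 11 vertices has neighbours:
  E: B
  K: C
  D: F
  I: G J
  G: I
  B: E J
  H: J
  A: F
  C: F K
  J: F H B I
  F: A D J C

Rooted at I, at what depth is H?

2

Path from I to H: I → J → H, which has 2 edges.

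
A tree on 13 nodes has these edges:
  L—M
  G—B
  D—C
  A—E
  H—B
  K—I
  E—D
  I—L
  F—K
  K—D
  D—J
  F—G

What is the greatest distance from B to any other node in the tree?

6

Distances from B peak at 6, attained at A (M also at distance 6).
B – G – F – K – D – E – A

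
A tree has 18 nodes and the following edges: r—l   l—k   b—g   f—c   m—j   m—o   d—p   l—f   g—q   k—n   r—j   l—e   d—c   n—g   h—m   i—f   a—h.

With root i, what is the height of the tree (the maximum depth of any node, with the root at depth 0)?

7

The longest root-to-leaf path is i → f → l → r → j → m → h → a (7 edges).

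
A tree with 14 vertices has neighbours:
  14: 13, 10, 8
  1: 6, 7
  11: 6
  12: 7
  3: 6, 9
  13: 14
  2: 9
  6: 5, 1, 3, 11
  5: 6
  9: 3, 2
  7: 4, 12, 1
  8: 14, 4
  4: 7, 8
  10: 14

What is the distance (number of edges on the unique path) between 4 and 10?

3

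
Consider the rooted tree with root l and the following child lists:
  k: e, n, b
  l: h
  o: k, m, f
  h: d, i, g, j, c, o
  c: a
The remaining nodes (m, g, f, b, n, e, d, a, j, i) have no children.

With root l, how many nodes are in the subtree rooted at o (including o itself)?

Descendants of o (including itself): o, k, m, f, e, b, n. That's 7.

7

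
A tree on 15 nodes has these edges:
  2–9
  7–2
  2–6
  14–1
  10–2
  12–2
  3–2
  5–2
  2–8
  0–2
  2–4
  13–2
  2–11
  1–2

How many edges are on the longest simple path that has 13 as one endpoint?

The node farthest from 13 is 14, via 13 – 2 – 1 – 14 — 3 edges.

3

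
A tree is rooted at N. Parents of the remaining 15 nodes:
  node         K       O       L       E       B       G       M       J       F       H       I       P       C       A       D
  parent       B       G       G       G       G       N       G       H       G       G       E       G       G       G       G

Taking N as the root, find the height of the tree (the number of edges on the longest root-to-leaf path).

3

I sits deepest: N → G → E → I — 3 edges from the root.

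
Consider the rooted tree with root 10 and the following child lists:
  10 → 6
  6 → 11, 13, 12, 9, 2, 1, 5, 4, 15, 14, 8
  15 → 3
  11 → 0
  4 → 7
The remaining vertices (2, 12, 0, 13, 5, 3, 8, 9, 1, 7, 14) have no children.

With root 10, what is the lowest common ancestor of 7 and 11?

6

Ancestors of 7 (toward the root): 7, 4, 6, 10.
Ancestors of 11: 11, 6, 10.
The deepest node appearing in both lists is 6.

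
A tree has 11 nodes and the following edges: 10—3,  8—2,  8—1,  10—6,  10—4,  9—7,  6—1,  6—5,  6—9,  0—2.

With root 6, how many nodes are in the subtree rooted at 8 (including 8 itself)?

3

8's subtree: {8, 2, 0}, size 3.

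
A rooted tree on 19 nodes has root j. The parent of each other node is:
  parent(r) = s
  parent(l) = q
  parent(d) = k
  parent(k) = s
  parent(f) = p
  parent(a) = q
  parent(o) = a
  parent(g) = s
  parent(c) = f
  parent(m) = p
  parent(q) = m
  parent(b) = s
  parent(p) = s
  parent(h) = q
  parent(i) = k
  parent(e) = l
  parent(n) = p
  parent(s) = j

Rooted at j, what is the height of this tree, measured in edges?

6

A deepest node is e, reached by j-s-p-m-q-l-e.
That path has 6 edges, so the height is 6.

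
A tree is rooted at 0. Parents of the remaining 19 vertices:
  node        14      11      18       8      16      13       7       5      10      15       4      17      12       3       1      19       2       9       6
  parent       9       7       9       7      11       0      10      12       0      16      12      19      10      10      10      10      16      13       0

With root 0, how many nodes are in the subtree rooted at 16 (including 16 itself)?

Descendants of 16 (including itself): 16, 2, 15. That's 3.

3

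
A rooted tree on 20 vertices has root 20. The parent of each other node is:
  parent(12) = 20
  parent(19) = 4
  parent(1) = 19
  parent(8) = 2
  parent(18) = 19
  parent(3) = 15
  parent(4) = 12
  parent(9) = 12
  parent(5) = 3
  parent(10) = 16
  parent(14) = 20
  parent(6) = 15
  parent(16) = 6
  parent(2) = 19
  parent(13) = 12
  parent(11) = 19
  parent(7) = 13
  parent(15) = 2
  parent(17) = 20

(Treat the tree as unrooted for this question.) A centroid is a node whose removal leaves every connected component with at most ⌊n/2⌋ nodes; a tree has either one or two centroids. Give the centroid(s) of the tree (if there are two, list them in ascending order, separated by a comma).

Delete 19: the remaining components have sizes 8, 8, 1, 1, 1. Max 8 ≤ 10, so 19 is a centroid.
No neighbour of 19 does as well, so 19 is the unique centroid.

19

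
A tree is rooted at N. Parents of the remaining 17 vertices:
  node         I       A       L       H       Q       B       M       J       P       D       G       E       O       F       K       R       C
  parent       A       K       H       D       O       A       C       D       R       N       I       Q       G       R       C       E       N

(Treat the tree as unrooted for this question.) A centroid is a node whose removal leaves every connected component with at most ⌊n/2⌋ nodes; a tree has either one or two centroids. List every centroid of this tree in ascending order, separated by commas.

If A is removed the pieces have sizes 8, 8, 1, all ≤ ⌊18/2⌋ = 9.
Every other node leaves some component of size > 9, so the centroid is unique.

A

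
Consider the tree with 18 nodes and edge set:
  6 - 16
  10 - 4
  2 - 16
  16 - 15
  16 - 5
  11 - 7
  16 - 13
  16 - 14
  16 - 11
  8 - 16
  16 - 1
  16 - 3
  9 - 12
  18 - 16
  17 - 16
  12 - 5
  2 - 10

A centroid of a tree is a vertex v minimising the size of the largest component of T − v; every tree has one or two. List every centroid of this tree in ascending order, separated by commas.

16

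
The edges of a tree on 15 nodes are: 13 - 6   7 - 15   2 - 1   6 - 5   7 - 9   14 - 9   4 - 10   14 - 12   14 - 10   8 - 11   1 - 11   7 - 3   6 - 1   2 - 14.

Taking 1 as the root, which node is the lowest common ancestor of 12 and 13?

1

Path 12→root: 12 14 2 1; path 13→root: 13 6 1.
First common node: 1.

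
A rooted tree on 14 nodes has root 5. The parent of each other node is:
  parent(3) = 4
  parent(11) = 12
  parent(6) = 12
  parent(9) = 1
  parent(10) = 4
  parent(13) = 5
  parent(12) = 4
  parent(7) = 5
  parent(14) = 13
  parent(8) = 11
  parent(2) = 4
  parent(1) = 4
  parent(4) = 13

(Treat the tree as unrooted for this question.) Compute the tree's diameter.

6

BFS from 8 reaches 7 last, at distance 6; BFS from 7 confirms no node is farther.
Path: 8-11-12-4-13-5-7.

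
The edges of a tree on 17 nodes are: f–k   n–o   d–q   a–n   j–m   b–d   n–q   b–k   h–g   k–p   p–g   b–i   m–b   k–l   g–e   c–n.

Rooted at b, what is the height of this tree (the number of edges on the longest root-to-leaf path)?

A deepest node is e, reached by b – k – p – g – e.
That path has 4 edges, so the height is 4.

4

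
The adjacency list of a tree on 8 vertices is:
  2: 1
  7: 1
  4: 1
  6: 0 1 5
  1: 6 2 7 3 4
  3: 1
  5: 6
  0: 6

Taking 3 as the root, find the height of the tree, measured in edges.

The longest root-to-leaf path is 3 – 1 – 6 – 0 (3 edges).

3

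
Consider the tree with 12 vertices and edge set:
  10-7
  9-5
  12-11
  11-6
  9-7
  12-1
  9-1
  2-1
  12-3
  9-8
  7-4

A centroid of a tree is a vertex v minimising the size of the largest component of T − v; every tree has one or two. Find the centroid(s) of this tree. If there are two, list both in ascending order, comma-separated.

1, 9

Removing 1 splits the tree into components of sizes 6, 4, 1; the largest is 6 ≤ ⌊12/2⌋ = 6.
Its neighbour 9 also leaves a largest component of size 6, so both are centroids.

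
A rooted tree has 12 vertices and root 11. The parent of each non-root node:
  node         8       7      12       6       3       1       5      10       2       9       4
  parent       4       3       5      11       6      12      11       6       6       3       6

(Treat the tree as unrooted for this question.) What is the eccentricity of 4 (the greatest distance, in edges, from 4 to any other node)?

5

The node farthest from 4 is 1, via 4 – 6 – 11 – 5 – 12 – 1 — 5 edges.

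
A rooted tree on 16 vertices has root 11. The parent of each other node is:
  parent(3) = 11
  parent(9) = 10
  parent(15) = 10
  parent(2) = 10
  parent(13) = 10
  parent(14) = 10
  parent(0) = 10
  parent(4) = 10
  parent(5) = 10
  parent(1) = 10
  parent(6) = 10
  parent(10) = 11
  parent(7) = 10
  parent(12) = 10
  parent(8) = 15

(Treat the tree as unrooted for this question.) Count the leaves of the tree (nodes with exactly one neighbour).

13

Exactly 13 nodes have a single neighbour: 0, 1, 2, 3, 4, 5, 6, 7, 8, 9, 12, 13, 14.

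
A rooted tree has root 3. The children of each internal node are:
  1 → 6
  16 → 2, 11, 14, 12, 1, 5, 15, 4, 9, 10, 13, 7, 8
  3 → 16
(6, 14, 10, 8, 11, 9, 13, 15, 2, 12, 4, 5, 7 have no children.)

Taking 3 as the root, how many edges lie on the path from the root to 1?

3–16–1 — 2 edges.

2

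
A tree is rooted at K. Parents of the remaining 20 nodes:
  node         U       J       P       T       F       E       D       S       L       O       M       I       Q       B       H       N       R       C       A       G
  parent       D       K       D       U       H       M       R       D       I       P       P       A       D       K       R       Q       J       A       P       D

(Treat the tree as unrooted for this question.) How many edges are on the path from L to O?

The path is L - I - A - P - O, which has 4 edges.

4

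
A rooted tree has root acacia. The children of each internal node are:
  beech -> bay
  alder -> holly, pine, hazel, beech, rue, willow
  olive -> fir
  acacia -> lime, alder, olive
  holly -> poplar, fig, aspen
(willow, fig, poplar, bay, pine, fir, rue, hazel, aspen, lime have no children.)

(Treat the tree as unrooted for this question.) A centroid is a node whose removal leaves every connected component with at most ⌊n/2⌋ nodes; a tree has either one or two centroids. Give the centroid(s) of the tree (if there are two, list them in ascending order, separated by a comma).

alder

If alder is removed the pieces have sizes 4, 4, 2, 1, 1, 1, 1, all ≤ ⌊15/2⌋ = 7.
Every other node leaves some component of size > 7, so the centroid is unique.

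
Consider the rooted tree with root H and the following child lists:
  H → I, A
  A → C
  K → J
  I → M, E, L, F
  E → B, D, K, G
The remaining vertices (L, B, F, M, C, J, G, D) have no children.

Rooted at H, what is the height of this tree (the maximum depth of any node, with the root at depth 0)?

4

A deepest node is J, reached by H-I-E-K-J.
That path has 4 edges, so the height is 4.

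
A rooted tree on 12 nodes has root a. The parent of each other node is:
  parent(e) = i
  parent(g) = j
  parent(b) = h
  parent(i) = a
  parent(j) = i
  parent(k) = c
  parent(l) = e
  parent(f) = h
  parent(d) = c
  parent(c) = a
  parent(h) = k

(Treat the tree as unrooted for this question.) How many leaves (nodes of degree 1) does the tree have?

5

Exactly 5 nodes have a single neighbour: b, d, f, g, l.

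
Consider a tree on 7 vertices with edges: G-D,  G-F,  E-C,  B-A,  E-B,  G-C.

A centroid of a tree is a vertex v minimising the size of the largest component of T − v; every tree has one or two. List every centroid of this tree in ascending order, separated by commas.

C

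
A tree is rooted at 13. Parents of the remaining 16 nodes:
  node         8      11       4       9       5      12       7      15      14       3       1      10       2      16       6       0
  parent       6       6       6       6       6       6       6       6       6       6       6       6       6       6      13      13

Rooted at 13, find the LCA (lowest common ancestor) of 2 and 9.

2's ancestor chain is 2, 6, 13 and 9's is 9, 6, 13; they first meet at 6.

6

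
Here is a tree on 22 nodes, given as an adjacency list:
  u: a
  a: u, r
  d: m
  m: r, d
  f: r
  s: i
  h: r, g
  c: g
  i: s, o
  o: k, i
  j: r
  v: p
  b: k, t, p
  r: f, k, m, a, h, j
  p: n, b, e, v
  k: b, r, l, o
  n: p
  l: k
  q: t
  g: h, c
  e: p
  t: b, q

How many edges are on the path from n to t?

3

The path is n - p - b - t, which has 3 edges.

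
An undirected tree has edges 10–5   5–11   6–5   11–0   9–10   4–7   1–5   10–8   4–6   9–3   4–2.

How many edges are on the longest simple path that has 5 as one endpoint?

The node farthest from 5 is 3 (7, 2 also at distance 3), via 5-10-9-3 — 3 edges.

3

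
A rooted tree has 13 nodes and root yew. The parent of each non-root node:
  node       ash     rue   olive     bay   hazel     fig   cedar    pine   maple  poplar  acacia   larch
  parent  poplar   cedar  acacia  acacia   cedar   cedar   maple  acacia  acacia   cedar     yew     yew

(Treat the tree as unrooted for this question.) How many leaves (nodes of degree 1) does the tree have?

8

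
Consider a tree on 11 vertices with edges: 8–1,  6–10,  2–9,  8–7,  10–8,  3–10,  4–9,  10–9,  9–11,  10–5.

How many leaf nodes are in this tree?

Degree-1 nodes: 1, 2, 3, 4, 5, 6, 7, 11 — 8 of them.

8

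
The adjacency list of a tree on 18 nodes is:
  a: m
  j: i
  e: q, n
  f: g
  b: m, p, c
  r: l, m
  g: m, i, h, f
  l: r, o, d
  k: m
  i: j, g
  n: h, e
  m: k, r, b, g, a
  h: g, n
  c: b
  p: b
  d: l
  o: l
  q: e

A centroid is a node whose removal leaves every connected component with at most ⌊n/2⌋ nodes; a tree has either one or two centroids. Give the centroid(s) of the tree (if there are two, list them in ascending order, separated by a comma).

m

If m is removed the pieces have sizes 8, 4, 3, 1, 1, all ≤ ⌊18/2⌋ = 9.
Every other node leaves some component of size > 9, so the centroid is unique.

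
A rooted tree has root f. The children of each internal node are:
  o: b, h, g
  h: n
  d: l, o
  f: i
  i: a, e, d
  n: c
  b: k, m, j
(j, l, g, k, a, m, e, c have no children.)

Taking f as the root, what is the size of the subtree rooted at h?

3

h's subtree: {h, n, c}, size 3.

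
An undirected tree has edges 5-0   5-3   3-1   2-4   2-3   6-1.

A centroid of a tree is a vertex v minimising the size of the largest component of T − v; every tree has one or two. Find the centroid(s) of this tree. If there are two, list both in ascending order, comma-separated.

3

Removing 3 splits the tree into components of sizes 2, 2, 2; the largest is 2 ≤ ⌊7/2⌋ = 3.
Every other node leaves some component of size > 3, so the centroid is unique.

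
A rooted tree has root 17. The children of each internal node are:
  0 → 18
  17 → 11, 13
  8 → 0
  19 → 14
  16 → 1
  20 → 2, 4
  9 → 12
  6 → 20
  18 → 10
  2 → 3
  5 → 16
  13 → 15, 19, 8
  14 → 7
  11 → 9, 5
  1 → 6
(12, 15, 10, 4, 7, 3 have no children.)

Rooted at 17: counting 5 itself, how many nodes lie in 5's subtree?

Descendants of 5 (including itself): 5, 16, 1, 6, 20, 2, 4, 3. That's 8.

8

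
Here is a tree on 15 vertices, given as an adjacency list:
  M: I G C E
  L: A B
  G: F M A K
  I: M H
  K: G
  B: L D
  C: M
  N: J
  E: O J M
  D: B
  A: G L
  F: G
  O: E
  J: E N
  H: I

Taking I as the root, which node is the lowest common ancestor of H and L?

Path H→root: H I; path L→root: L A G M I.
First common node: I.

I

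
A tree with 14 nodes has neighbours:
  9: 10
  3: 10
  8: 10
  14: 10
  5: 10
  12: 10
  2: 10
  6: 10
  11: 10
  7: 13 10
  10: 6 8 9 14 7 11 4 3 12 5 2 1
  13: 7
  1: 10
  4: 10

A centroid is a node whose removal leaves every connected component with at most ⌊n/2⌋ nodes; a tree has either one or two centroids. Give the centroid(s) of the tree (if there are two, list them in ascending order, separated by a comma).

If 10 is removed the pieces have sizes 2, 1, 1, 1, 1, 1, 1, 1, 1, 1, 1, 1, all ≤ ⌊14/2⌋ = 7.
Every other node leaves some component of size > 7, so the centroid is unique.

10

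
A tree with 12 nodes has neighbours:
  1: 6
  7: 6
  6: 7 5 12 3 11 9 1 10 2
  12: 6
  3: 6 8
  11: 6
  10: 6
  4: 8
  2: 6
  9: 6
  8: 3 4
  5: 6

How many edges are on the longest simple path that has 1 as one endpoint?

A farthest node from 1 is 4.
The path 1-6-3-8-4 has 4 edges.

4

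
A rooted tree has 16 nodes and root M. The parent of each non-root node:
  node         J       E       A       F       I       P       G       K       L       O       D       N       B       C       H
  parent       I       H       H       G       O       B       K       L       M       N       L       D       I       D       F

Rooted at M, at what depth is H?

5

M – L – K – G – F – H — 5 edges.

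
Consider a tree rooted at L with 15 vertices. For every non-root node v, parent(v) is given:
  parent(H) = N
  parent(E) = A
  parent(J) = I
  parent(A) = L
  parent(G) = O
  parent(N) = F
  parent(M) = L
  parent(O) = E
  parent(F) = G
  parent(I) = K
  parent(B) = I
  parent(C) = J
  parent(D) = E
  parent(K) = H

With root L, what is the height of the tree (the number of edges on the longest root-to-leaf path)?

The longest root-to-leaf path is L–A–E–O–G–F–N–H–K–I–J–C (11 edges).

11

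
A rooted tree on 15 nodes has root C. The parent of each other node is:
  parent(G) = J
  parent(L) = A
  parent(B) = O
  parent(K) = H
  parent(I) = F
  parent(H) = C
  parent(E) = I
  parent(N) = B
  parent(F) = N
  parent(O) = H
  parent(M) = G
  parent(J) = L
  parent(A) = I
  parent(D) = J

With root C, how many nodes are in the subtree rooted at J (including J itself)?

4

J's subtree: {J, G, D, M}, size 4.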